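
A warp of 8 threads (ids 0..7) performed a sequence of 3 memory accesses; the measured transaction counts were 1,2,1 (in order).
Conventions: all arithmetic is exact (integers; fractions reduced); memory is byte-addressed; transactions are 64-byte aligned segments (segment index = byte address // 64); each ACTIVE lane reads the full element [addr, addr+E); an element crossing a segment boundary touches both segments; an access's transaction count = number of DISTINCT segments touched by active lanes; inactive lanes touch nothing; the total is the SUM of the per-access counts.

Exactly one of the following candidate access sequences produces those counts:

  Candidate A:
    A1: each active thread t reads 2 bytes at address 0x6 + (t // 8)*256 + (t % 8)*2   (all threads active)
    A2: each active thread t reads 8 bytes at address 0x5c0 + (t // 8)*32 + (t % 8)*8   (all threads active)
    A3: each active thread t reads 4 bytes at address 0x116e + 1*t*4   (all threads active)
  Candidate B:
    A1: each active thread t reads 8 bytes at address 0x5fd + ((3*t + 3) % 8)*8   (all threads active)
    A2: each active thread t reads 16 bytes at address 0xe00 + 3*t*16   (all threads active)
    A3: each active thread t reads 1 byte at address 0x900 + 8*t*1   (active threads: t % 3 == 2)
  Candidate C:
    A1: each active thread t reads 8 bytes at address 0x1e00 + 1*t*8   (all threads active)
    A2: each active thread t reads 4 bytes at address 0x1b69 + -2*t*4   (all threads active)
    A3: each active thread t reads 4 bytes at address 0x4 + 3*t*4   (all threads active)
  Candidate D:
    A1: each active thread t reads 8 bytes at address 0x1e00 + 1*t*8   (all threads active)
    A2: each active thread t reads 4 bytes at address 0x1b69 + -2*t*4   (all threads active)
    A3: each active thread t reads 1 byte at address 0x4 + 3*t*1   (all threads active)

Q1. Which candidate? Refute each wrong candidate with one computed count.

A: A2 gives 1 transaction, not 2
B: A1 gives 2 transactions, not 1
C: A3 gives 2 transactions, not 1
D: all counts match (1,2,1)

Answer: D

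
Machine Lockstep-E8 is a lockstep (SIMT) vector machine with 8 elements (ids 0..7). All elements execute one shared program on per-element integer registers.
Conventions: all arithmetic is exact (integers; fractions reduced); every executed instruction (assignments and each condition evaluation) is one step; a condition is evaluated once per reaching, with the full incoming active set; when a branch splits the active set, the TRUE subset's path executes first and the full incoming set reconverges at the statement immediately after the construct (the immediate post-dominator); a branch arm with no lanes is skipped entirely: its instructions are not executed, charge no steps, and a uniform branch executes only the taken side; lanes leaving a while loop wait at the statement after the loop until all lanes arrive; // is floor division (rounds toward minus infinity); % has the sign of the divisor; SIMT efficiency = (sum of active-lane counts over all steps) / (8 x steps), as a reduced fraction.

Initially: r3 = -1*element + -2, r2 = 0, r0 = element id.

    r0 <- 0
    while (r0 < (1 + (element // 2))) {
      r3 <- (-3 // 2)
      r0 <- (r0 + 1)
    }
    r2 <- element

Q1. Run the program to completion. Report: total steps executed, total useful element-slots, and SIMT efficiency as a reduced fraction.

Answer: 15 steps, 84 useful, 7/10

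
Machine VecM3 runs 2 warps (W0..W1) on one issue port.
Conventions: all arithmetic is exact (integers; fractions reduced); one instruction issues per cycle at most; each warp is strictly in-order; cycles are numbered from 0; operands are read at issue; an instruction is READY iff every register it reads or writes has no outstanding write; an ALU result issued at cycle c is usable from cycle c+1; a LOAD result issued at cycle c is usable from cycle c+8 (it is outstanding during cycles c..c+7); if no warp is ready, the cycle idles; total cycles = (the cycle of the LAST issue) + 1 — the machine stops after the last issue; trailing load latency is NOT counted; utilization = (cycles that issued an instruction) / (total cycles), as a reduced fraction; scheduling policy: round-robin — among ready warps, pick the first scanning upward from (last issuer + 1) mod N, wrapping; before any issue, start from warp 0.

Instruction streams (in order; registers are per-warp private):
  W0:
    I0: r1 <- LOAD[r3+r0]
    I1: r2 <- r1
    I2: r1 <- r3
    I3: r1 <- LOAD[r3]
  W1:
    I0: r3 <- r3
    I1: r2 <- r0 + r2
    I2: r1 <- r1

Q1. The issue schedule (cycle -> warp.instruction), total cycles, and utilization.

cycle 0: W0.I0
cycle 1: W1.I0
cycle 2: W1.I1
cycle 3: W1.I2
cycle 4: idle
cycle 5: idle
cycle 6: idle
cycle 7: idle
cycle 8: W0.I1
cycle 9: W0.I2
cycle 10: W0.I3

Answer: 11 cycles, utilization 7/11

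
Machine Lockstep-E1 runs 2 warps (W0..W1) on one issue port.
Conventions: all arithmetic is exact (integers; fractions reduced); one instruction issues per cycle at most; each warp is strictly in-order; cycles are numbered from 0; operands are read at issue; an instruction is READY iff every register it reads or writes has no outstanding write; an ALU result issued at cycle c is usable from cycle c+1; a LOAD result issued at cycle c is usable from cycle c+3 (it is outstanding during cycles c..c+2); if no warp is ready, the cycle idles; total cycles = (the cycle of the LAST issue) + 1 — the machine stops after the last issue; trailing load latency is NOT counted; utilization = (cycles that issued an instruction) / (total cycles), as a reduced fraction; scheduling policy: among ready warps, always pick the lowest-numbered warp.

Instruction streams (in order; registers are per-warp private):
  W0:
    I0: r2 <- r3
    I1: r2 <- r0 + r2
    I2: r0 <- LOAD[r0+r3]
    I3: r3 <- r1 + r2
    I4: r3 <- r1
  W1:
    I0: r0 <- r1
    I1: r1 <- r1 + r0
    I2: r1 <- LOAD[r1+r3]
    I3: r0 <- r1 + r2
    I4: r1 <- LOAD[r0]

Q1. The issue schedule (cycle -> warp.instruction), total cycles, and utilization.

cycle 0: W0.I0
cycle 1: W0.I1
cycle 2: W0.I2
cycle 3: W0.I3
cycle 4: W0.I4
cycle 5: W1.I0
cycle 6: W1.I1
cycle 7: W1.I2
cycle 8: idle
cycle 9: idle
cycle 10: W1.I3
cycle 11: W1.I4

Answer: 12 cycles, utilization 5/6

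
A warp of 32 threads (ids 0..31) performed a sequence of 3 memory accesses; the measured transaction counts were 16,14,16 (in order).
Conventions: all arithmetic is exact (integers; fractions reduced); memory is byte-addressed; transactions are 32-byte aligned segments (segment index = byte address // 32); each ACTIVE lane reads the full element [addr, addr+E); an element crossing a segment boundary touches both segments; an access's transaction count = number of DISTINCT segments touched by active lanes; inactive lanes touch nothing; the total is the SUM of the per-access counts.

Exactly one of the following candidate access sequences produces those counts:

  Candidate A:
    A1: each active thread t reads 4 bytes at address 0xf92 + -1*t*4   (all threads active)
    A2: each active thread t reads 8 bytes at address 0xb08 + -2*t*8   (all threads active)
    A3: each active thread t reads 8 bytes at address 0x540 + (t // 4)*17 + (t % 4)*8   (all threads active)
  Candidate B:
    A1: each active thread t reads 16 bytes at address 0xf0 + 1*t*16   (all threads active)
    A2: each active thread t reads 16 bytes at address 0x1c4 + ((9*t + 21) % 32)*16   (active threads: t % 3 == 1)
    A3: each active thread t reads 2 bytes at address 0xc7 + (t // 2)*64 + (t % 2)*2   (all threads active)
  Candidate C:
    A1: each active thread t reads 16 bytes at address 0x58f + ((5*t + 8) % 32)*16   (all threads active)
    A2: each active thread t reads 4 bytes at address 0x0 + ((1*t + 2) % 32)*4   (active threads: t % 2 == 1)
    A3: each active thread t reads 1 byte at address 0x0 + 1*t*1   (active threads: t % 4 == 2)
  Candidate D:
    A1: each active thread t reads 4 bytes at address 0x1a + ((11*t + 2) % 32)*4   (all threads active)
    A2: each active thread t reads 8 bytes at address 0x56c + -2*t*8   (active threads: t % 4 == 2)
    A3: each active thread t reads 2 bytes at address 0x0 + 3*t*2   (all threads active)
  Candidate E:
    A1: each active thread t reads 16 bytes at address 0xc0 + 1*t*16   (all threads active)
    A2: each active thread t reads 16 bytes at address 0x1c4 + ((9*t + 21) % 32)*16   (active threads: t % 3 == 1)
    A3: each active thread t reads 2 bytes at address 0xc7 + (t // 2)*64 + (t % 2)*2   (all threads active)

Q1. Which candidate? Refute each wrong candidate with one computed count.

A: A1 gives 5 transactions, not 16
B: A1 gives 17 transactions, not 16
C: A1 gives 17 transactions, not 16
D: A1 gives 5 transactions, not 16
E: all counts match (16,14,16)

Answer: E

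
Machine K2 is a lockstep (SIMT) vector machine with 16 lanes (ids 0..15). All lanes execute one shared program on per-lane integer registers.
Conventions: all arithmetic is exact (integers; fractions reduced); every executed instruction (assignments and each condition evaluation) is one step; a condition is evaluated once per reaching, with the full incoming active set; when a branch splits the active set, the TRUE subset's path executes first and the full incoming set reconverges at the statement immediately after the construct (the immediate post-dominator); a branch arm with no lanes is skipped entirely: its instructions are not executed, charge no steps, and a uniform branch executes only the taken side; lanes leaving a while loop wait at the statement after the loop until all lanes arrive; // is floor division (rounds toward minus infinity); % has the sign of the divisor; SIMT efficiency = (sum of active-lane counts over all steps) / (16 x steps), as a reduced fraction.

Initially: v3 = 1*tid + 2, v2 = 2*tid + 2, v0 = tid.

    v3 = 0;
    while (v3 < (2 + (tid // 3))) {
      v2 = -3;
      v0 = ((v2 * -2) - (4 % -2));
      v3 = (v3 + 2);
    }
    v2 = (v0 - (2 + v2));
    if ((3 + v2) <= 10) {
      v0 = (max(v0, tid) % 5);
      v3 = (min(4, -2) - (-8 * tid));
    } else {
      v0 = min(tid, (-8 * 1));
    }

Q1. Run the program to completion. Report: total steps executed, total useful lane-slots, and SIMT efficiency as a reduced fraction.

Answer: 22 steps, 244 useful, 61/88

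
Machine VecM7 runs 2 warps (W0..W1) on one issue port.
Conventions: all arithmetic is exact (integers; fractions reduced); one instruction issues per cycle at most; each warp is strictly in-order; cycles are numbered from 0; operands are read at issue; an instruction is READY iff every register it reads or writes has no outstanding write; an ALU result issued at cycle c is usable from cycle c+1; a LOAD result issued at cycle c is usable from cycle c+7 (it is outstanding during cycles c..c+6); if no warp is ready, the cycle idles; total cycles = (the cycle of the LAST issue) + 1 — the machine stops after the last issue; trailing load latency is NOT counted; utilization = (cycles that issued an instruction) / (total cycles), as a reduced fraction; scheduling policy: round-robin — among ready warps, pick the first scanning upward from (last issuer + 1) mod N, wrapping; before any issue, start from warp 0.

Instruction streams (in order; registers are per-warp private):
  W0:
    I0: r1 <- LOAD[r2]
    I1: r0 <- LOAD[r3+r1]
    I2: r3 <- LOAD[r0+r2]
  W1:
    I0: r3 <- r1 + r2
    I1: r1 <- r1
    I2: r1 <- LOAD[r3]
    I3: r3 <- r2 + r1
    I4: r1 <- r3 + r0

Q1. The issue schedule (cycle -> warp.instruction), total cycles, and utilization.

cycle 0: W0.I0
cycle 1: W1.I0
cycle 2: W1.I1
cycle 3: W1.I2
cycle 4: idle
cycle 5: idle
cycle 6: idle
cycle 7: W0.I1
cycle 8: idle
cycle 9: idle
cycle 10: W1.I3
cycle 11: W1.I4
cycle 12: idle
cycle 13: idle
cycle 14: W0.I2

Answer: 15 cycles, utilization 8/15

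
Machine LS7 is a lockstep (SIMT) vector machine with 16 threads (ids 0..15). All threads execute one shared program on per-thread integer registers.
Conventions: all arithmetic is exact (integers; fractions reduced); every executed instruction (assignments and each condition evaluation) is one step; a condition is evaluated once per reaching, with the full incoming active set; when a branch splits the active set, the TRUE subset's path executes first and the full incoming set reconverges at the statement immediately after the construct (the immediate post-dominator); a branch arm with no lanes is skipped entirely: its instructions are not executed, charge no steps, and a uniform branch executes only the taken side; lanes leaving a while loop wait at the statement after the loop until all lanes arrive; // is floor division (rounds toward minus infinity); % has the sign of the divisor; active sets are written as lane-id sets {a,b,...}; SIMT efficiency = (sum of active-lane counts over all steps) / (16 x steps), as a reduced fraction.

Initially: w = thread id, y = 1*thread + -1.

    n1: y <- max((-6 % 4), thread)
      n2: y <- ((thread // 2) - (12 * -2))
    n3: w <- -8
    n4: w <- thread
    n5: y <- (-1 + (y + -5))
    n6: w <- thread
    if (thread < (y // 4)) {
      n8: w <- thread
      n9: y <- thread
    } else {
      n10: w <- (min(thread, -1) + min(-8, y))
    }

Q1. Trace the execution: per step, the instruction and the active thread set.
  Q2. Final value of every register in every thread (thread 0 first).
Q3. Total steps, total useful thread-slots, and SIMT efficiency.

step 0: y <- max((-6 % 4), thread)   {0,1,2,3,4,5,6,7,8,9,10,11,12,13,14,15}
step 1: y <- ((thread // 2) - (12 * -2)) {0,1,2,3,4,5,6,7,8,9,10,11,12,13,14,15}
step 2: w <- -8                      {0,1,2,3,4,5,6,7,8,9,10,11,12,13,14,15}
step 3: w <- thread                  {0,1,2,3,4,5,6,7,8,9,10,11,12,13,14,15}
step 4: y <- (-1 + (y + -5))         {0,1,2,3,4,5,6,7,8,9,10,11,12,13,14,15}
step 5: w <- thread                  {0,1,2,3,4,5,6,7,8,9,10,11,12,13,14,15}
step 6: eval (thread < (y // 4))     {0,1,2,3,4,5,6,7,8,9,10,11,12,13,14,15}
step 7: w <- thread                  {0,1,2,3,4}
step 8: y <- thread                  {0,1,2,3,4}
step 9: w <- (min(thread, -1) + min(-8, y)) {5,6,7,8,9,10,11,12,13,14,15}

Answer: 10 steps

w: 0,1,2,3,4,-9,-9,-9,-9,-9,-9,-9,-9,-9,-9,-9
y: 0,1,2,3,4,20,21,21,22,22,23,23,24,24,25,25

steps = 10; useful = 133; efficiency = 133/160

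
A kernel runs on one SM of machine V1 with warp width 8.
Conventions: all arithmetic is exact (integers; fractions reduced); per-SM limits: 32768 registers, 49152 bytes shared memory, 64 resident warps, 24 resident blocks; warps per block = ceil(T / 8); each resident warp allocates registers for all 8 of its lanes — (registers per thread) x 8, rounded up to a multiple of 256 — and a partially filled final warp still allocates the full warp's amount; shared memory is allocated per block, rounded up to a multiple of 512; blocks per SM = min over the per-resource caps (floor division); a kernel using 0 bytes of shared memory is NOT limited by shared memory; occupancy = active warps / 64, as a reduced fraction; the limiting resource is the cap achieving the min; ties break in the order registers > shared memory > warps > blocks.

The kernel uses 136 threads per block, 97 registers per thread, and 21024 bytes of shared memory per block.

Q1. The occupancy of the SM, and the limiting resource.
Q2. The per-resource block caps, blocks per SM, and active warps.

Answer: occupancy 17/64, limited by registers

registers: 1 block
shared memory: 2 blocks
warps: 3 blocks
blocks: 24 blocks

Answer: 1 block, 17 active warps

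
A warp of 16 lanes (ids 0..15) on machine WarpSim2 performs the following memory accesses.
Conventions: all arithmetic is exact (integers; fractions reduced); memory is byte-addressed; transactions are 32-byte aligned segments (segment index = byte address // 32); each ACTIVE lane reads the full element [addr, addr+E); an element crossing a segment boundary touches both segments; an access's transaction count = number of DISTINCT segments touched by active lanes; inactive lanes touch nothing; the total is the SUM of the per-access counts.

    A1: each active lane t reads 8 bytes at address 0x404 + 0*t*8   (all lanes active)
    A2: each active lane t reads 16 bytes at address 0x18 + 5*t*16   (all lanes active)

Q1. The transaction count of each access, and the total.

A1: 1 transaction
A2: 24 transactions

Answer: 1,24; total 25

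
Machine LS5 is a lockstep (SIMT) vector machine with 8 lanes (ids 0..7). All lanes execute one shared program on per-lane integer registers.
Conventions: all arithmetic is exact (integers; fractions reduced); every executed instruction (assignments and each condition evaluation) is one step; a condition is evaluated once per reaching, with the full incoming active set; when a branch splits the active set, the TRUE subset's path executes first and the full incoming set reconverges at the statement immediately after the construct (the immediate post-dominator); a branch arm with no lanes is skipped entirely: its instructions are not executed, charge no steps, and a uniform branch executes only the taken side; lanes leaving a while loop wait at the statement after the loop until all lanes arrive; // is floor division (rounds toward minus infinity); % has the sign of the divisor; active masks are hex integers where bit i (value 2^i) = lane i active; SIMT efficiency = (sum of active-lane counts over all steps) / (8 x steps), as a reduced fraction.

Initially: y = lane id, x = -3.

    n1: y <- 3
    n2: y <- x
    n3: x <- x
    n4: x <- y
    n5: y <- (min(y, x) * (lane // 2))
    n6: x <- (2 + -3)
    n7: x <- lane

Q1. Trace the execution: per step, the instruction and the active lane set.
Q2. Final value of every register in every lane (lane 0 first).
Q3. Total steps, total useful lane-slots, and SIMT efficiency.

step 0: y <- 3                       0xff
step 1: y <- x                       0xff
step 2: x <- x                       0xff
step 3: x <- y                       0xff
step 4: y <- (min(y, x) * (lane // 2)) 0xff
step 5: x <- (2 + -3)                0xff
step 6: x <- lane                    0xff

Answer: 7 steps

y: 0,0,-3,-3,-6,-6,-9,-9
x: 0,1,2,3,4,5,6,7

steps = 7; useful = 56; efficiency = 56/56 = 1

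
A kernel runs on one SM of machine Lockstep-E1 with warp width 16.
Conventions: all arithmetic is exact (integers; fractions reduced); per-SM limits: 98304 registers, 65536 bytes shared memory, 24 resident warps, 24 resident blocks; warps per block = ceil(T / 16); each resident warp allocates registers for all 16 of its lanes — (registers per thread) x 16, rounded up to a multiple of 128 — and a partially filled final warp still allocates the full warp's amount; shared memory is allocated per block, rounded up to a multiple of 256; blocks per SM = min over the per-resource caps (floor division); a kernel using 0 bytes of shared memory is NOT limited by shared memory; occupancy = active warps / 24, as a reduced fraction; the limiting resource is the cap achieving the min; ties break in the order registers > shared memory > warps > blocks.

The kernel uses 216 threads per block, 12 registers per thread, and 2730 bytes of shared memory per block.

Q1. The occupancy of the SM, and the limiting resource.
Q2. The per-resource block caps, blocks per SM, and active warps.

Answer: occupancy 7/12, limited by warps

registers: 27 blocks
shared memory: 23 blocks
warps: 1 block
blocks: 24 blocks

Answer: 1 block, 14 active warps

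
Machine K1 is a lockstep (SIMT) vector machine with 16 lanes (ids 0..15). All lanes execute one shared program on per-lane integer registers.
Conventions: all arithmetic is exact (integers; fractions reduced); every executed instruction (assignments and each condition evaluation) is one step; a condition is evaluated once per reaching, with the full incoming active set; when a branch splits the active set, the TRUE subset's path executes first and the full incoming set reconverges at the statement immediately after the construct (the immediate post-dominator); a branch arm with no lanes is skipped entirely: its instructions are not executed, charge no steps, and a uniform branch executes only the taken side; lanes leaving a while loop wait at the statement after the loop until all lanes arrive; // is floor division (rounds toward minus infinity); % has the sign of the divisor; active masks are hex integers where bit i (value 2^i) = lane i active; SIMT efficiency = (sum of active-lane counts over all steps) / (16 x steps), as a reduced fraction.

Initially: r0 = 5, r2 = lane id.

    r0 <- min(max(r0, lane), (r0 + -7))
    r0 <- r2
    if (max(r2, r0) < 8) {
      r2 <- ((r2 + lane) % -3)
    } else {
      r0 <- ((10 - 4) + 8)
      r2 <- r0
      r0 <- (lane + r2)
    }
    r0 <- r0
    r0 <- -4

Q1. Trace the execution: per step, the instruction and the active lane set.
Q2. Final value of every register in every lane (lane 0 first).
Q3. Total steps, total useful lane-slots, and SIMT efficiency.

step 0: r0 <- min(max(r0, lane), (r0 + -7)) 0xffff
step 1: r0 <- r2                     0xffff
step 2: eval (max(r2, r0) < 8)       0xffff
step 3: r2 <- ((r2 + lane) % -3)     0x00ff
step 4: r0 <- ((10 - 4) + 8)         0xff00
step 5: r2 <- r0                     0xff00
step 6: r0 <- (lane + r2)            0xff00
step 7: r0 <- r0                     0xffff
step 8: r0 <- -4                     0xffff

Answer: 9 steps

r0: -4,-4,-4,-4,-4,-4,-4,-4,-4,-4,-4,-4,-4,-4,-4,-4
r2: 0,-1,-2,0,-1,-2,0,-1,14,14,14,14,14,14,14,14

steps = 9; useful = 112; efficiency = 112/144 = 7/9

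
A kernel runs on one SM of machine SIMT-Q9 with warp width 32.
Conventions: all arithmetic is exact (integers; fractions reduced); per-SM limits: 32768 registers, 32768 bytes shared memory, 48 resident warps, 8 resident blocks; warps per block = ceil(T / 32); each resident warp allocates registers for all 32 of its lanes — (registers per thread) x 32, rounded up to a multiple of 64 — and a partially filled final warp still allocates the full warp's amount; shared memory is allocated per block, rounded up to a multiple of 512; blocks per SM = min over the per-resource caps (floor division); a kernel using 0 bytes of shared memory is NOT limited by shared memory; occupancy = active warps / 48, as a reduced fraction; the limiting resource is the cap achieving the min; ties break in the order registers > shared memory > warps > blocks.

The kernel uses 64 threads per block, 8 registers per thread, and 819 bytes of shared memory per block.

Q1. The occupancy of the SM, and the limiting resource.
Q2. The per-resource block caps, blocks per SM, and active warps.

Answer: occupancy 1/3, limited by blocks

registers: 64 blocks
shared memory: 32 blocks
warps: 24 blocks
blocks: 8 blocks

Answer: 8 blocks, 16 active warps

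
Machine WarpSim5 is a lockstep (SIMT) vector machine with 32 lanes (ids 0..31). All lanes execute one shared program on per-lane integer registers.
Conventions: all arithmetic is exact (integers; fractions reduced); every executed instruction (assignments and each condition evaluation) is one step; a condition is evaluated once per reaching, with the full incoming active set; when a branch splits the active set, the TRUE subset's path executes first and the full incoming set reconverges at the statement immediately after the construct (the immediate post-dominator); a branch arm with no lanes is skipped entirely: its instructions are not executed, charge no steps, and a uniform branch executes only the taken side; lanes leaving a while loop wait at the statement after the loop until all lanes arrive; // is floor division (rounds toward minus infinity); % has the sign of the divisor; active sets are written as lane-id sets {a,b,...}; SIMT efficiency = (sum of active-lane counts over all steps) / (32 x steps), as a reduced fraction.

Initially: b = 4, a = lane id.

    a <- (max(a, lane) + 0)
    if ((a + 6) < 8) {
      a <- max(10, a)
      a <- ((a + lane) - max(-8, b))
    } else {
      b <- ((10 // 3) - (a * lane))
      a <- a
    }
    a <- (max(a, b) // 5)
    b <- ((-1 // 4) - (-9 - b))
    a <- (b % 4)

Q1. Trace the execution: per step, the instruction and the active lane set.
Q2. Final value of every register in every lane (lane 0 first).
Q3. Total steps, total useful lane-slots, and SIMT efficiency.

step 0: a <- (max(a, lane) + 0)      {0,1,2,3,4,5,6,7,8,9,10,11,12,13,14,15,16,17,18,19,20,21,22,23,24,25,26,27,28,29,30,31}
step 1: eval ((a + 6) < 8)           {0,1,2,3,4,5,6,7,8,9,10,11,12,13,14,15,16,17,18,19,20,21,22,23,24,25,26,27,28,29,30,31}
step 2: a <- max(10, a)              {0,1}
step 3: a <- ((a + lane) - max(-8, b)) {0,1}
step 4: b <- ((10 // 3) - (a * lane)) {2,3,4,5,6,7,8,9,10,11,12,13,14,15,16,17,18,19,20,21,22,23,24,25,26,27,28,29,30,31}
step 5: a <- a                       {2,3,4,5,6,7,8,9,10,11,12,13,14,15,16,17,18,19,20,21,22,23,24,25,26,27,28,29,30,31}
step 6: a <- (max(a, b) // 5)        {0,1,2,3,4,5,6,7,8,9,10,11,12,13,14,15,16,17,18,19,20,21,22,23,24,25,26,27,28,29,30,31}
step 7: b <- ((-1 // 4) - (-9 - b))  {0,1,2,3,4,5,6,7,8,9,10,11,12,13,14,15,16,17,18,19,20,21,22,23,24,25,26,27,28,29,30,31}
step 8: a <- (b % 4)                 {0,1,2,3,4,5,6,7,8,9,10,11,12,13,14,15,16,17,18,19,20,21,22,23,24,25,26,27,28,29,30,31}

Answer: 9 steps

b: 12,12,7,2,-5,-14,-25,-38,-53,-70,-89,-110,-133,-158,-185,-214,-245,-278,-313,-350,-389,-430,-473,-518,-565,-614,-665,-718,-773,-830,-889,-950
a: 0,0,3,2,3,2,3,2,3,2,3,2,3,2,3,2,3,2,3,2,3,2,3,2,3,2,3,2,3,2,3,2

steps = 9; useful = 224; efficiency = 224/288 = 7/9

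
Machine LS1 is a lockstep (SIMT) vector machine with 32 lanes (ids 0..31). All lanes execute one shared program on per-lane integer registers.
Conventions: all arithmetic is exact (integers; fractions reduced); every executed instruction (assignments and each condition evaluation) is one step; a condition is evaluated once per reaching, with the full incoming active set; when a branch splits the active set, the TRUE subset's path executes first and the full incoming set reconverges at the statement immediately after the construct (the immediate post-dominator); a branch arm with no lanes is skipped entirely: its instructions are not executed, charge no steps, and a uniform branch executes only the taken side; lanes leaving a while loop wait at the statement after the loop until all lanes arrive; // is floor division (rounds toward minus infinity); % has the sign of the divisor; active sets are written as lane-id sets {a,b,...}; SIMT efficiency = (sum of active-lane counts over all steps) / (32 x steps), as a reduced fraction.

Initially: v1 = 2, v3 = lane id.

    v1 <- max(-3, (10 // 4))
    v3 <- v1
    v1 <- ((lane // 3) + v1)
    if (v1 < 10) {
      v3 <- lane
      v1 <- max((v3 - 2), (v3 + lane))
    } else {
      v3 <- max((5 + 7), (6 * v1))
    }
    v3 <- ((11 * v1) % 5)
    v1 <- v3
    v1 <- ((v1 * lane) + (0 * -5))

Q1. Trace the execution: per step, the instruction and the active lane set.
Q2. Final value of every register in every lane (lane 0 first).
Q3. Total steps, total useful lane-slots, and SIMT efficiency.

step 0: v1 <- max(-3, (10 // 4))     {0,1,2,3,4,5,6,7,8,9,10,11,12,13,14,15,16,17,18,19,20,21,22,23,24,25,26,27,28,29,30,31}
step 1: v3 <- v1                     {0,1,2,3,4,5,6,7,8,9,10,11,12,13,14,15,16,17,18,19,20,21,22,23,24,25,26,27,28,29,30,31}
step 2: v1 <- ((lane // 3) + v1)     {0,1,2,3,4,5,6,7,8,9,10,11,12,13,14,15,16,17,18,19,20,21,22,23,24,25,26,27,28,29,30,31}
step 3: eval (v1 < 10)               {0,1,2,3,4,5,6,7,8,9,10,11,12,13,14,15,16,17,18,19,20,21,22,23,24,25,26,27,28,29,30,31}
step 4: v3 <- lane                   {0,1,2,3,4,5,6,7,8,9,10,11,12,13,14,15,16,17,18,19,20,21,22,23}
step 5: v1 <- max((v3 - 2), (v3 + lane)) {0,1,2,3,4,5,6,7,8,9,10,11,12,13,14,15,16,17,18,19,20,21,22,23}
step 6: v3 <- max((5 + 7), (6 * v1)) {24,25,26,27,28,29,30,31}
step 7: v3 <- ((11 * v1) % 5)        {0,1,2,3,4,5,6,7,8,9,10,11,12,13,14,15,16,17,18,19,20,21,22,23,24,25,26,27,28,29,30,31}
step 8: v1 <- v3                     {0,1,2,3,4,5,6,7,8,9,10,11,12,13,14,15,16,17,18,19,20,21,22,23,24,25,26,27,28,29,30,31}
step 9: v1 <- ((v1 * lane) + (0 * -5)) {0,1,2,3,4,5,6,7,8,9,10,11,12,13,14,15,16,17,18,19,20,21,22,23,24,25,26,27,28,29,30,31}

Answer: 10 steps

v1: 0,2,8,3,12,0,12,28,8,27,0,22,48,13,42,0,32,68,18,57,0,42,88,23,0,0,0,27,28,29,60,62
v3: 0,2,4,1,3,0,2,4,1,3,0,2,4,1,3,0,2,4,1,3,0,2,4,1,0,0,0,1,1,1,2,2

steps = 10; useful = 280; efficiency = 280/320 = 7/8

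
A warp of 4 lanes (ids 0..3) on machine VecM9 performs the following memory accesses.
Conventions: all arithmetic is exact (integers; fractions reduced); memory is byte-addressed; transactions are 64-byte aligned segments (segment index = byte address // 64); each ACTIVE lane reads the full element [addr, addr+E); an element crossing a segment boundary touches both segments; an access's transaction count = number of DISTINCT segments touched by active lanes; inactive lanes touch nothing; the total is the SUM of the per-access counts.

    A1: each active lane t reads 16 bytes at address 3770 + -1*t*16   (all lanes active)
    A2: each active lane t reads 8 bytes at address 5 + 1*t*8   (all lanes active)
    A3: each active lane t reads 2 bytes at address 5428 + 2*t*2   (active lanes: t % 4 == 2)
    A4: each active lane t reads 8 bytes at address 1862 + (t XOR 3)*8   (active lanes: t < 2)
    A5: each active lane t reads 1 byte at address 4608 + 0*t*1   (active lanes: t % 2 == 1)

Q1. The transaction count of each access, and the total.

A1: 2 transactions
A2: 1 transaction
A3: 1 transaction
A4: 1 transaction
A5: 1 transaction

Answer: 2,1,1,1,1; total 6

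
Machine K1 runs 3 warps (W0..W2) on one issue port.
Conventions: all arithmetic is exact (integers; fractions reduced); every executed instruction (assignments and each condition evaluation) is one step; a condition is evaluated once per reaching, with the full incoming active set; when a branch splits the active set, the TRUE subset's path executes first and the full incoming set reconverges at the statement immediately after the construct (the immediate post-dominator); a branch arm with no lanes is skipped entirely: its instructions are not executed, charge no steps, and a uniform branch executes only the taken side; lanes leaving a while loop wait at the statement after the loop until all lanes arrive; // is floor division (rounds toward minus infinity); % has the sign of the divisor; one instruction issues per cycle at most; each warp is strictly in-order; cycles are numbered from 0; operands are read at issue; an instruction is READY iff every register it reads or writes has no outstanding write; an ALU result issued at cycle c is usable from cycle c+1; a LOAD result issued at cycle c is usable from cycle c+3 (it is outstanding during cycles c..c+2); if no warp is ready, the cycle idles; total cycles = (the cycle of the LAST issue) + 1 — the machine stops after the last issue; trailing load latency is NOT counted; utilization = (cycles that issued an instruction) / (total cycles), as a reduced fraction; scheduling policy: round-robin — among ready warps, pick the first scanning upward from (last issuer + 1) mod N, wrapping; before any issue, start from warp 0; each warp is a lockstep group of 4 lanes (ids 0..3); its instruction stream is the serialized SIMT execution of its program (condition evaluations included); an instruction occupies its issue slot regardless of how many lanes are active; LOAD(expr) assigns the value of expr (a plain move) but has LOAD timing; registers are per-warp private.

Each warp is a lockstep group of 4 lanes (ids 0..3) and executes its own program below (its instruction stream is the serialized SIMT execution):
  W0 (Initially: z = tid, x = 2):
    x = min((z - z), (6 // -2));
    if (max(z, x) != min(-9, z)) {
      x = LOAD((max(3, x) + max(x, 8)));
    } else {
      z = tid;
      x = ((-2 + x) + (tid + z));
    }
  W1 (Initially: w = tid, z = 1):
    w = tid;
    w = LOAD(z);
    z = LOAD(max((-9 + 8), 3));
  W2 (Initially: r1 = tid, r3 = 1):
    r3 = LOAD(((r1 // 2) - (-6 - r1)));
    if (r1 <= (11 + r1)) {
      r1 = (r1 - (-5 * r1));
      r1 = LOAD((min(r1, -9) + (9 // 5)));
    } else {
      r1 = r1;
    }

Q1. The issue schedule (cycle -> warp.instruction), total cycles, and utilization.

cycle 0: W0.I0
cycle 1: W1.I0
cycle 2: W2.I0
cycle 3: W0.I1
cycle 4: W1.I1
cycle 5: W2.I1
cycle 6: W0.I2
cycle 7: W1.I2
cycle 8: W2.I2
cycle 9: W2.I3

Answer: 10 cycles, utilization 1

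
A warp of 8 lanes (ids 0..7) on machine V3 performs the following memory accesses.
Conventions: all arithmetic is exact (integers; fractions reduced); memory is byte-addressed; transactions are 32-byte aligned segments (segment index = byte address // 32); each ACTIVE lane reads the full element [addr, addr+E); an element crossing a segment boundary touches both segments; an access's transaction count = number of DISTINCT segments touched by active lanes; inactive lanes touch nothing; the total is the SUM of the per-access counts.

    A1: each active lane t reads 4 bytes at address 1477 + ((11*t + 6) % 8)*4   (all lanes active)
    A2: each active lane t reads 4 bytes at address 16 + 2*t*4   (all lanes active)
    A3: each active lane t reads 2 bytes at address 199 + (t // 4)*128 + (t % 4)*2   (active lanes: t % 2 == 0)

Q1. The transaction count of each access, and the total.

A1: 2 transactions
A2: 3 transactions
A3: 2 transactions

Answer: 2,3,2; total 7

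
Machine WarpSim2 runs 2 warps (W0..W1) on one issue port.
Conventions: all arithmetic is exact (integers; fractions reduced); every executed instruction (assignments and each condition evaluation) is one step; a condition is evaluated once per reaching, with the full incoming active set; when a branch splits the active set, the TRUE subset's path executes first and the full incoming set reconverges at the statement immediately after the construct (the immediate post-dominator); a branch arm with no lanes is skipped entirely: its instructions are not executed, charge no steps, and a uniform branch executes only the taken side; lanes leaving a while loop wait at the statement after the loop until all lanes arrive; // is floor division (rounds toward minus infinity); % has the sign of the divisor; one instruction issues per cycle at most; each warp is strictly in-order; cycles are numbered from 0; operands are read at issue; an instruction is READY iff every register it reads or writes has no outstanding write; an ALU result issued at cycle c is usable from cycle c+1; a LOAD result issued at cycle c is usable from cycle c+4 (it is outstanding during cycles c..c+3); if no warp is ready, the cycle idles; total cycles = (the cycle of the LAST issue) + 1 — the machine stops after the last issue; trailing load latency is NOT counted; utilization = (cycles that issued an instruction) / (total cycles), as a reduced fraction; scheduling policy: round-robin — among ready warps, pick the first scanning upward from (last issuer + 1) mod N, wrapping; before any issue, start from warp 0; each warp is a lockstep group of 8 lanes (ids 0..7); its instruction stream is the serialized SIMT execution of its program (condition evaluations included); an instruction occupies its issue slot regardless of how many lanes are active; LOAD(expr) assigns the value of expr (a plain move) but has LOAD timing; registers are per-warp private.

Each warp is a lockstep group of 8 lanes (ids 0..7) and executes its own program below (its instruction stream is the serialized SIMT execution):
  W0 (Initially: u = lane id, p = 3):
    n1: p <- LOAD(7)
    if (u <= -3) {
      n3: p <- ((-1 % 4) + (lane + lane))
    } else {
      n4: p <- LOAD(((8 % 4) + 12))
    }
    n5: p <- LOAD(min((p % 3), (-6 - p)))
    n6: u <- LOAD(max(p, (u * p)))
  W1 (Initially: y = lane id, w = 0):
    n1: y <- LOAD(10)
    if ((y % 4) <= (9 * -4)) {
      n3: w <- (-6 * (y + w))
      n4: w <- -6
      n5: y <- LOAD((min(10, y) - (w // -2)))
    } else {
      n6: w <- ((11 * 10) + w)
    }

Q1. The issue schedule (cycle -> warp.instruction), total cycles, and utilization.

cycle 0: W0.I0
cycle 1: W1.I0
cycle 2: W0.I1
cycle 3: idle
cycle 4: W0.I2
cycle 5: W1.I1
cycle 6: W1.I2
cycle 7: idle
cycle 8: W0.I3
cycle 9: idle
cycle 10: idle
cycle 11: idle
cycle 12: W0.I4

Answer: 13 cycles, utilization 8/13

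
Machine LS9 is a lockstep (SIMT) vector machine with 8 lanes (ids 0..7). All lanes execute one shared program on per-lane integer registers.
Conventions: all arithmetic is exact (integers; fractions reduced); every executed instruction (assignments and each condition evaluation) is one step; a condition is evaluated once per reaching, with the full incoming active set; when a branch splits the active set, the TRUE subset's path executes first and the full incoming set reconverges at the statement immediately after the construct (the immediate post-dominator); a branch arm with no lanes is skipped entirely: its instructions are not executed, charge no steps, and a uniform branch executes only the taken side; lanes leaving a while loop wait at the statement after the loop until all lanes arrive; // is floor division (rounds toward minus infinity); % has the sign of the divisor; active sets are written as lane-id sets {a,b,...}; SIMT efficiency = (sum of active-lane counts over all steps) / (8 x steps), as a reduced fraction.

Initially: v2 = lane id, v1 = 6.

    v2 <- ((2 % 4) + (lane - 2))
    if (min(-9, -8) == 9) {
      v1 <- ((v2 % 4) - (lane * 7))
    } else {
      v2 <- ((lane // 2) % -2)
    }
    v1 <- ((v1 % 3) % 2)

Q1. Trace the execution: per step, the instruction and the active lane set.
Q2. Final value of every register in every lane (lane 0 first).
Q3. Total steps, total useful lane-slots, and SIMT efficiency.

step 0: v2 <- ((2 % 4) + (lane - 2)) {0,1,2,3,4,5,6,7}
step 1: eval (min(-9, -8) == 9)      {0,1,2,3,4,5,6,7}
step 2: v2 <- ((lane // 2) % -2)     {0,1,2,3,4,5,6,7}
step 3: v1 <- ((v1 % 3) % 2)         {0,1,2,3,4,5,6,7}

Answer: 4 steps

v2: 0,0,-1,-1,0,0,-1,-1
v1: 0,0,0,0,0,0,0,0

steps = 4; useful = 32; efficiency = 32/32 = 1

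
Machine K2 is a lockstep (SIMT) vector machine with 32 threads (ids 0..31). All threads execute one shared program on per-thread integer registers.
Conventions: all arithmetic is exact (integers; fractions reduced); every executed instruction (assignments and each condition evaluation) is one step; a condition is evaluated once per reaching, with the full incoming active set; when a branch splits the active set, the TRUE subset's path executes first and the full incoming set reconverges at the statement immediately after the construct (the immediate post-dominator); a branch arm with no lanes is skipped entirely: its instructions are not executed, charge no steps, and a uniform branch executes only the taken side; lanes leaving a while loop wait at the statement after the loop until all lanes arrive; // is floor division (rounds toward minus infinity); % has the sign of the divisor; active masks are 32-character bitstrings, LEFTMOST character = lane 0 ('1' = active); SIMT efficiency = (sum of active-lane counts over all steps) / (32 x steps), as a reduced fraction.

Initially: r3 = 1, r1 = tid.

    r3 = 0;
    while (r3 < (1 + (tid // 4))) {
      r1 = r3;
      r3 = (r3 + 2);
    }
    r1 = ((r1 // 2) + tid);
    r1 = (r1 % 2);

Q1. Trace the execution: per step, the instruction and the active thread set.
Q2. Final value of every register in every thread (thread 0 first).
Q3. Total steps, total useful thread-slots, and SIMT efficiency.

step 0: r3 <- 0                      11111111111111111111111111111111
step 1: eval (r3 < (1 + (tid // 4))) 11111111111111111111111111111111
step 2: r1 <- r3                     11111111111111111111111111111111
step 3: r3 <- (r3 + 2)               11111111111111111111111111111111
step 4: eval (r3 < (1 + (tid // 4))) 11111111111111111111111111111111
step 5: r1 <- r3                     00000000111111111111111111111111
step 6: r3 <- (r3 + 2)               00000000111111111111111111111111
step 7: eval (r3 < (1 + (tid // 4))) 00000000111111111111111111111111
step 8: r1 <- r3                     00000000000000001111111111111111
step 9: r3 <- (r3 + 2)               00000000000000001111111111111111
step 10: eval (r3 < (1 + (tid // 4))) 00000000000000001111111111111111
step 11: r1 <- r3                     00000000000000000000000011111111
step 12: r3 <- (r3 + 2)               00000000000000000000000011111111
step 13: eval (r3 < (1 + (tid // 4))) 00000000000000000000000011111111
step 14: r1 <- ((r1 // 2) + tid)      11111111111111111111111111111111
step 15: r1 <- (r1 % 2)               11111111111111111111111111111111

Answer: 16 steps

r3: 2,2,2,2,2,2,2,2,4,4,4,4,4,4,4,4,6,6,6,6,6,6,6,6,8,8,8,8,8,8,8,8
r1: 0,1,0,1,0,1,0,1,1,0,1,0,1,0,1,0,0,1,0,1,0,1,0,1,1,0,1,0,1,0,1,0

steps = 16; useful = 368; efficiency = 368/512 = 23/32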